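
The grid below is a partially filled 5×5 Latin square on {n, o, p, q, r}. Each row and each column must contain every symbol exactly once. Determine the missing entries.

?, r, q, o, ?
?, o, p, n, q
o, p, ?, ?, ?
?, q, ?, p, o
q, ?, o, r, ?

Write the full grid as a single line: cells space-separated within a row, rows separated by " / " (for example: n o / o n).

p r q o n / r o p n q / o p n q r / n q r p o / q n o r p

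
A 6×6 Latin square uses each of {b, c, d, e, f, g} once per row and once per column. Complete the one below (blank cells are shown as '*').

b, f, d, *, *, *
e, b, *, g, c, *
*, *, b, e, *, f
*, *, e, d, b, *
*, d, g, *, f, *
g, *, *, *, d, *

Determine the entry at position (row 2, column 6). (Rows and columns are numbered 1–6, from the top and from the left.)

row 1 has {b,d,f}; column 4 has {d,e,g} — only c is left for (r1,c4).
row 2 has {b,c,e,g}; column 3 has {b,d,e,g} — only f is left for (r2,c3).
row 2 has {b,c,e,f,g}; column 6 has {f} — only d is left for (r2,c6).

d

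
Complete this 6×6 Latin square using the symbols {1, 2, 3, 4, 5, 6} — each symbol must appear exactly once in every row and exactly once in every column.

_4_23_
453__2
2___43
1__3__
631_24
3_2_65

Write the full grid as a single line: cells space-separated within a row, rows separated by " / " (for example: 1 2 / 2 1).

5 4 6 2 3 1 / 4 5 3 6 1 2 / 2 6 5 1 4 3 / 1 2 4 3 5 6 / 6 3 1 5 2 4 / 3 1 2 4 6 5

At row 1, column 1: row 1 has {2,3,4}; column 1 has {1,2,3,4,6}; that leaves 5.
At row 1, column 3: row 1 has {2,3,4,5}; column 3 has {1,2,3}; that leaves 6.
At row 1, column 6: row 1 has {2,3,4,5,6}; column 6 has {2,3,4,5}; that leaves 1.
At row 2, column 5: row 2 has {2,3,4,5}; column 5 has {2,3,4,6}; that leaves 1.
At row 3, column 3: row 3 has {2,3,4}; column 3 has {1,2,3,6}; that leaves 5.
At row 4, column 3: row 4 has {1,3}; column 3 has {1,2,3,5,6}; that leaves 4.
At row 4, column 5: row 4 has {1,3,4}; column 5 has {1,2,3,4,6}; that leaves 5.
At row 4, column 6: row 4 has {1,3,4,5}; column 6 has {1,2,3,4,5}; that leaves 6.
At row 5, column 4: row 5 has {1,2,3,4,6}; column 4 has {2,3}; that leaves 5.
At row 6, column 2: row 6 has {2,3,5,6}; column 2 has {3,4,5}; that leaves 1.
At row 6, column 4: row 6 has {1,2,3,5,6}; column 4 has {2,3,5}; that leaves 4.
At row 2, column 4: row 2 has {1,2,3,4,5}; column 4 has {2,3,4,5}; that leaves 6.
At row 3, column 2: row 3 has {2,3,4,5}; column 2 has {1,3,4,5}; that leaves 6.
At row 3, column 4: row 3 has {2,3,4,5,6}; column 4 has {2,3,4,5,6}; that leaves 1.
At row 4, column 2: row 4 has {1,3,4,5,6}; column 2 has {1,3,4,5,6}; that leaves 2.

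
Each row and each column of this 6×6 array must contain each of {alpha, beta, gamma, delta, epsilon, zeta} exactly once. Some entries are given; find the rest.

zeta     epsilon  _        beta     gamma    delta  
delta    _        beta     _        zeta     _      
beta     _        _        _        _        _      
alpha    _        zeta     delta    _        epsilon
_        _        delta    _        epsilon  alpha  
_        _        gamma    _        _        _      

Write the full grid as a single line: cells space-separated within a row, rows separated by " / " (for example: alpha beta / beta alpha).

zeta epsilon alpha beta gamma delta / delta alpha beta epsilon zeta gamma / beta delta epsilon gamma alpha zeta / alpha gamma zeta delta beta epsilon / gamma beta delta zeta epsilon alpha / epsilon zeta gamma alpha delta beta

(r1,c3): row 1 has {beta,gamma,delta,epsilon,zeta}; column 3 has {beta,gamma,delta,zeta}, so it must be alpha.
(r2,c6): row 2 has {beta,delta,zeta}; column 6 has {alpha,delta,epsilon}, so it must be gamma.
(r3,c3): row 3 has {beta}; column 3 has {alpha,beta,gamma,delta,zeta}, so it must be epsilon.
(r3,c6): row 3 has {beta,epsilon}; column 6 has {alpha,gamma,delta,epsilon}, so it must be zeta.
(r4,c5): row 4 has {alpha,delta,epsilon,zeta}; column 5 has {gamma,epsilon,zeta}, so it must be beta.
(r5,c1): row 5 has {alpha,delta,epsilon}; column 1 has {alpha,beta,delta,zeta}, so it must be gamma.
(r5,c4): row 5 has {alpha,gamma,delta,epsilon}; column 4 has {beta,delta}, so it must be zeta.
(r6,c1): row 6 has {gamma}; column 1 has {alpha,beta,gamma,delta,zeta}, so it must be epsilon.
(r6,c4): row 6 has {gamma,epsilon}; column 4 has {beta,delta,zeta}, so it must be alpha.
(r6,c5): row 6 has {alpha,gamma,epsilon}; column 5 has {beta,gamma,epsilon,zeta}, so it must be delta.
(r6,c6): row 6 has {alpha,gamma,delta,epsilon}; column 6 has {alpha,gamma,delta,epsilon,zeta}, so it must be beta.
(r2,c2): row 2 has {beta,gamma,delta,zeta}; column 2 has {epsilon}, so it must be alpha.
(r2,c4): row 2 has {alpha,beta,gamma,delta,zeta}; column 4 has {alpha,beta,delta,zeta}, so it must be epsilon.
(r3,c4): row 3 has {beta,epsilon,zeta}; column 4 has {alpha,beta,delta,epsilon,zeta}, so it must be gamma.
(r3,c5): row 3 has {beta,gamma,epsilon,zeta}; column 5 has {beta,gamma,delta,epsilon,zeta}, so it must be alpha.
(r4,c2): row 4 has {alpha,beta,delta,epsilon,zeta}; column 2 has {alpha,epsilon}, so it must be gamma.
(r5,c2): row 5 has {alpha,gamma,delta,epsilon,zeta}; column 2 has {alpha,gamma,epsilon}, so it must be beta.
(r6,c2): row 6 has {alpha,beta,gamma,delta,epsilon}; column 2 has {alpha,beta,gamma,epsilon}, so it must be zeta.
(r3,c2): row 3 has {alpha,beta,gamma,epsilon,zeta}; column 2 has {alpha,beta,gamma,epsilon,zeta}, so it must be delta.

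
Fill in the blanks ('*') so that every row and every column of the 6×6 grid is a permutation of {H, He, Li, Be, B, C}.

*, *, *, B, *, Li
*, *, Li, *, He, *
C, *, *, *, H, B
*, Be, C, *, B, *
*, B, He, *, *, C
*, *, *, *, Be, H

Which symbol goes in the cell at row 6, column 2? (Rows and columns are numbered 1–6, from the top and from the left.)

C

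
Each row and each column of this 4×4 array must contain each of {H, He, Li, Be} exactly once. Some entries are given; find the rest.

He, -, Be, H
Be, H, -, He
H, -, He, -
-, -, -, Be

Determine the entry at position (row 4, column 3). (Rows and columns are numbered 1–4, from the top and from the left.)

H

(r1,c2) = Li
(r2,c3) = Li
(r3,c2) = Be
(r3,c4) = Li
(r4,c1) = Li
(r4,c2) = He
(r4,c3) = H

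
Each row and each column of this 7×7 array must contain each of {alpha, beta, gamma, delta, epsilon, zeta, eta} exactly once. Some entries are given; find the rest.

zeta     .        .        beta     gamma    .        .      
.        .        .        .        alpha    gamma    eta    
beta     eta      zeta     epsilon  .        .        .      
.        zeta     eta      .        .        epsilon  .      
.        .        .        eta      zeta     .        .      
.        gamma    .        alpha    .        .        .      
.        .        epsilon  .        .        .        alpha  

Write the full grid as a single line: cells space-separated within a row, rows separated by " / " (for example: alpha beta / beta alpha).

zeta delta alpha beta gamma eta epsilon / delta epsilon beta zeta alpha gamma eta / beta eta zeta epsilon delta alpha gamma / alpha zeta eta gamma beta epsilon delta / epsilon alpha gamma eta zeta delta beta / eta gamma delta alpha epsilon beta zeta / gamma beta epsilon delta eta zeta alpha

(r3,c5) = delta
(r3,c6) = alpha
(r3,c7) = gamma
(r4,c5) = beta
(r4,c7) = delta
(r7,c5) = eta
(r1,c7) = epsilon
(r4,c4) = gamma
(r5,c7) = beta
(r6,c5) = epsilon
(r6,c7) = zeta
(r4,c1) = alpha
(r5,c6) = delta
(r1,c6) = eta
(r6,c6) = beta
(r7,c6) = zeta
(r6,c3) = delta
(r7,c4) = delta
(r1,c3) = alpha
(r2,c3) = beta
(r2,c4) = zeta
(r5,c3) = gamma
(r6,c1) = eta
(r7,c1) = gamma
(r7,c2) = beta
(r1,c2) = delta
(r2,c2) = epsilon
(r5,c1) = epsilon
(r5,c2) = alpha
(r2,c1) = delta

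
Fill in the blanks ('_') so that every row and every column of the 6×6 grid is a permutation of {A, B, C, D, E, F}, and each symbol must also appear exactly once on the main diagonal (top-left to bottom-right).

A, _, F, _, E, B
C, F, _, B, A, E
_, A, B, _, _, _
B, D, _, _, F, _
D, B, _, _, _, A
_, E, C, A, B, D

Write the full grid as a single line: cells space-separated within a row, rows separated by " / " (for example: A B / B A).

A C F D E B / C F D B A E / E A B C D F / B D A E F C / D B E F C A / F E C A B D

(r1,c2): row 1 has {A,B,E,F}; column 2 has {A,B,D,E,F}, so it must be C.
(r1,c4): row 1 has {A,B,C,E,F}; column 4 has {A,B}, so it must be D.
(r2,c3): row 2 has {A,B,C,E,F}; column 3 has {B,C,F}, so it must be D.
(r4,c6): row 4 has {B,D,F}; column 6 has {A,B,D,E}, so it must be C.
(r5,c3): row 5 has {A,B,D}; column 3 has {B,C,D,F}, so it must be E.
(r5,c5): row 5 has {A,B,D,E}; column 5 has {A,B,E,F}; the diagonal has {A,B,D,F}, so it must be C.
(r6,c1): row 6 has {A,B,C,D,E}; column 1 has {A,B,C,D}, so it must be F.
(r3,c1): row 3 has {A,B}; column 1 has {A,B,C,D,F}, so it must be E.
(r3,c5): row 3 has {A,B,E}; column 5 has {A,B,C,E,F}, so it must be D.
(r3,c6): row 3 has {A,B,D,E}; column 6 has {A,B,C,D,E}, so it must be F.
(r4,c3): row 4 has {B,C,D,F}; column 3 has {B,C,D,E,F}, so it must be A.
(r4,c4): row 4 has {A,B,C,D,F}; column 4 has {A,B,D}; the diagonal has {A,B,C,D,F}, so it must be E.
(r5,c4): row 5 has {A,B,C,D,E}; column 4 has {A,B,D,E}, so it must be F.
(r3,c4): row 3 has {A,B,D,E,F}; column 4 has {A,B,D,E,F}, so it must be C.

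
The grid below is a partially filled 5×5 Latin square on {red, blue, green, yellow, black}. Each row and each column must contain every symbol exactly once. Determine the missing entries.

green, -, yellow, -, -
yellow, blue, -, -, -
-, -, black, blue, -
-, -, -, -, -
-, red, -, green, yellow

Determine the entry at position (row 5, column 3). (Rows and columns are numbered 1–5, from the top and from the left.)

(r1,c2) = black
(r1,c4) = red
(r1,c5) = blue
(r2,c4) = black
(r3,c1) = red
(r3,c5) = green
(r4,c4) = yellow
(r5,c3) = blue

blue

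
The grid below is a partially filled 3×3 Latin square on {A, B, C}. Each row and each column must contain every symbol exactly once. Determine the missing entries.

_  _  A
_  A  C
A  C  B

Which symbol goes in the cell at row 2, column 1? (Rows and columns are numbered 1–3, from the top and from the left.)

B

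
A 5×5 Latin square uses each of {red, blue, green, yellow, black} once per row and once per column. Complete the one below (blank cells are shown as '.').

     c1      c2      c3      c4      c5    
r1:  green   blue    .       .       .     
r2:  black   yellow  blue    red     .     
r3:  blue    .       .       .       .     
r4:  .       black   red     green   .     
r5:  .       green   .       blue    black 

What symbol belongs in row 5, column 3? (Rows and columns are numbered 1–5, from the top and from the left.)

yellow

(r2,c5): row 2 has {red,blue,yellow,black}; column 5 has {black}, so it must be green.
(r3,c2): row 3 has {blue}; column 2 has {blue,green,yellow,black}, so it must be red.
(r3,c5): row 3 has {red,blue}; column 5 has {green,black}, so it must be yellow.
(r4,c1): row 4 has {red,green,black}; column 1 has {blue,green,black}, so it must be yellow.
(r4,c5): row 4 has {red,green,yellow,black}; column 5 has {green,yellow,black}, so it must be blue.
(r5,c1): row 5 has {blue,green,black}; column 1 has {blue,green,yellow,black}, so it must be red.
(r5,c3): row 5 has {red,blue,green,black}; column 3 has {red,blue}, so it must be yellow.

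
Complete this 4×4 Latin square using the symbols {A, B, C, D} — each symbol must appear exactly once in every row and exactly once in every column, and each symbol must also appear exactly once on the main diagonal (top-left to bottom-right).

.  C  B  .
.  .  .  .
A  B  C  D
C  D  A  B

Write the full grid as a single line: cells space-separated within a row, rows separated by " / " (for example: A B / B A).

D C B A / B A D C / A B C D / C D A B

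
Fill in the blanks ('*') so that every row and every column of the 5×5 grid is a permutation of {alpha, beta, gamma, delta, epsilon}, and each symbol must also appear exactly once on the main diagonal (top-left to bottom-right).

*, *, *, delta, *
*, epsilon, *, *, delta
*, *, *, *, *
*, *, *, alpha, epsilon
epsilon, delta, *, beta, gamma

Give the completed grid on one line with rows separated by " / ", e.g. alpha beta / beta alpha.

beta gamma epsilon delta alpha / alpha epsilon beta gamma delta / gamma alpha delta epsilon beta / delta beta gamma alpha epsilon / epsilon delta alpha beta gamma

At row 1, column 1: row 1 has {delta}; column 1 has {epsilon}; the diagonal has {alpha,gamma,epsilon}; that leaves beta.
At row 1, column 5: row 1 has {beta,delta}; column 5 has {gamma,delta,epsilon}; that leaves alpha.
At row 2, column 4: row 2 has {delta,epsilon}; column 4 has {alpha,beta,delta}; that leaves gamma.
At row 3, column 3: row 3 is empty so far; column 3 is empty so far; the diagonal has {alpha,beta,gamma,epsilon}; that leaves delta.
At row 3, column 4: row 3 has {delta}; column 4 has {alpha,beta,gamma,delta}; that leaves epsilon.
At row 3, column 5: row 3 has {delta,epsilon}; column 5 has {alpha,gamma,delta,epsilon}; that leaves beta.
At row 5, column 3: row 5 has {beta,gamma,delta,epsilon}; column 3 has {delta}; that leaves alpha.
At row 1, column 2: row 1 has {alpha,beta,delta}; column 2 has {delta,epsilon}; that leaves gamma.
At row 1, column 3: row 1 has {alpha,beta,gamma,delta}; column 3 has {alpha,delta}; that leaves epsilon.
At row 2, column 1: row 2 has {gamma,delta,epsilon}; column 1 has {beta,epsilon}; that leaves alpha.
At row 2, column 3: row 2 has {alpha,gamma,delta,epsilon}; column 3 has {alpha,delta,epsilon}; that leaves beta.
At row 3, column 1: row 3 has {beta,delta,epsilon}; column 1 has {alpha,beta,epsilon}; that leaves gamma.
At row 3, column 2: row 3 has {beta,gamma,delta,epsilon}; column 2 has {gamma,delta,epsilon}; that leaves alpha.
At row 4, column 1: row 4 has {alpha,epsilon}; column 1 has {alpha,beta,gamma,epsilon}; that leaves delta.
At row 4, column 2: row 4 has {alpha,delta,epsilon}; column 2 has {alpha,gamma,delta,epsilon}; that leaves beta.
At row 4, column 3: row 4 has {alpha,beta,delta,epsilon}; column 3 has {alpha,beta,delta,epsilon}; that leaves gamma.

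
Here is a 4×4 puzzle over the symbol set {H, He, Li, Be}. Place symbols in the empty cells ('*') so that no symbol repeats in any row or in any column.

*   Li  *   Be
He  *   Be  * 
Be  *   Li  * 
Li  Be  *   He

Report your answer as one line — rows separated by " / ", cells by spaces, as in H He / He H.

H Li He Be / He H Be Li / Be He Li H / Li Be H He

row 1 has {Li,Be}; column 1 has {He,Li,Be} — only H is left for (r1,c1).
row 1 has {H,Li,Be}; column 3 has {Li,Be} — only He is left for (r1,c3).
row 2 has {He,Be}; column 2 has {Li,Be} — only H is left for (r2,c2).
row 2 has {H,He,Be}; column 4 has {He,Be} — only Li is left for (r2,c4).
row 3 has {Li,Be}; column 2 has {H,Li,Be} — only He is left for (r3,c2).
row 3 has {He,Li,Be}; column 4 has {He,Li,Be} — only H is left for (r3,c4).
row 4 has {He,Li,Be}; column 3 has {He,Li,Be} — only H is left for (r4,c3).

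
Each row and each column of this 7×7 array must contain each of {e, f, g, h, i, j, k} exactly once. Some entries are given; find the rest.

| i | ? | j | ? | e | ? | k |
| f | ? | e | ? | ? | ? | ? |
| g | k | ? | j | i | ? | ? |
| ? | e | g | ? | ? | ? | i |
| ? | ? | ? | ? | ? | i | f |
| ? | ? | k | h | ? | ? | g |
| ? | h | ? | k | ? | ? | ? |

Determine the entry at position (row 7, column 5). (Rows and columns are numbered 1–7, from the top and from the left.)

f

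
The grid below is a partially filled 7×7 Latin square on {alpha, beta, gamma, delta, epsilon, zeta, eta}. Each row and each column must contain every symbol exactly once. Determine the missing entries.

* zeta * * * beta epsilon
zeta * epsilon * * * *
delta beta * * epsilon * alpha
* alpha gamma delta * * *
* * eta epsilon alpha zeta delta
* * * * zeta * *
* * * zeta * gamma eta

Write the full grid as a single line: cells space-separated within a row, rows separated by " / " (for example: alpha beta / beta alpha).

gamma zeta delta alpha eta beta epsilon / zeta delta epsilon eta gamma alpha beta / delta beta zeta gamma epsilon eta alpha / eta alpha gamma delta beta epsilon zeta / beta gamma eta epsilon alpha zeta delta / epsilon eta alpha beta zeta delta gamma / alpha epsilon beta zeta delta gamma eta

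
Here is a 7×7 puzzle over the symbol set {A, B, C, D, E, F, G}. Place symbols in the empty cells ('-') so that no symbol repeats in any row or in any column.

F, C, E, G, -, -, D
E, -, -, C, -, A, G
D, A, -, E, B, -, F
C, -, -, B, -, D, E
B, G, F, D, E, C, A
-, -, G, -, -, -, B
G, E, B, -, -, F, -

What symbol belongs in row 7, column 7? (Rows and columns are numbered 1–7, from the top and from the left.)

At row 1, column 5: row 1 has {C,D,E,F,G}; column 5 has {B,E}; that leaves A.
At row 1, column 6: row 1 has {A,C,D,E,F,G}; column 6 has {A,C,D,F}; that leaves B.
At row 2, column 3: row 2 has {A,C,E,G}; column 3 has {B,E,F,G}; that leaves D.
At row 2, column 5: row 2 has {A,C,D,E,G}; column 5 has {A,B,E}; that leaves F.
At row 3, column 3: row 3 has {A,B,D,E,F}; column 3 has {B,D,E,F,G}; that leaves C.
At row 3, column 6: row 3 has {A,B,C,D,E,F}; column 6 has {A,B,C,D,F}; that leaves G.
At row 4, column 2: row 4 has {B,C,D,E}; column 2 has {A,C,E,G}; that leaves F.
At row 4, column 3: row 4 has {B,C,D,E,F}; column 3 has {B,C,D,E,F,G}; that leaves A.
At row 4, column 5: row 4 has {A,B,C,D,E,F}; column 5 has {A,B,E,F}; that leaves G.
At row 6, column 1: row 6 has {B,G}; column 1 has {B,C,D,E,F,G}; that leaves A.
At row 6, column 2: row 6 has {A,B,G}; column 2 has {A,C,E,F,G}; that leaves D.
At row 6, column 4: row 6 has {A,B,D,G}; column 4 has {B,C,D,E,G}; that leaves F.
At row 6, column 5: row 6 has {A,B,D,F,G}; column 5 has {A,B,E,F,G}; that leaves C.
At row 6, column 6: row 6 has {A,B,C,D,F,G}; column 6 has {A,B,C,D,F,G}; that leaves E.
At row 7, column 4: row 7 has {B,E,F,G}; column 4 has {B,C,D,E,F,G}; that leaves A.
At row 7, column 5: row 7 has {A,B,E,F,G}; column 5 has {A,B,C,E,F,G}; that leaves D.
At row 7, column 7: row 7 has {A,B,D,E,F,G}; column 7 has {A,B,D,E,F,G}; that leaves C.

C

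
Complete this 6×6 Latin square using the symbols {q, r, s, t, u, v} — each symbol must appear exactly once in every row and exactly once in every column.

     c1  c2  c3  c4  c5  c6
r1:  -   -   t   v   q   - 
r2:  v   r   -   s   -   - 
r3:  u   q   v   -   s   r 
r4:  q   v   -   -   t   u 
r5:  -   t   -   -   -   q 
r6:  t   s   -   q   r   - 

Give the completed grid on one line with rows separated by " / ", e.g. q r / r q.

r u t v q s / v r q s u t / u q v t s r / q v s r t u / s t r u v q / t s u q r v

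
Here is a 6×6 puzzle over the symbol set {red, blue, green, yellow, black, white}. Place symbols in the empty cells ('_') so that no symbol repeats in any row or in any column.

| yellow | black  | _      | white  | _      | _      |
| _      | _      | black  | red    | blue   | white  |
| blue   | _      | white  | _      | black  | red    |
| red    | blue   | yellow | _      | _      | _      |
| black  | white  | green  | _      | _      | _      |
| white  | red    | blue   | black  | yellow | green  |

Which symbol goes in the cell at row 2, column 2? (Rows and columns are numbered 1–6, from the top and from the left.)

At row 1, column 3: row 1 has {yellow,black,white}; column 3 has {blue,green,yellow,black,white}; that leaves red.
At row 1, column 5: row 1 has {red,yellow,black,white}; column 5 has {blue,yellow,black}; that leaves green.
At row 1, column 6: row 1 has {red,green,yellow,black,white}; column 6 has {red,green,white}; that leaves blue.
At row 2, column 1: row 2 has {red,blue,black,white}; column 1 has {red,blue,yellow,black,white}; that leaves green.
At row 2, column 2: row 2 has {red,blue,green,black,white}; column 2 has {red,blue,black,white}; that leaves yellow.

yellow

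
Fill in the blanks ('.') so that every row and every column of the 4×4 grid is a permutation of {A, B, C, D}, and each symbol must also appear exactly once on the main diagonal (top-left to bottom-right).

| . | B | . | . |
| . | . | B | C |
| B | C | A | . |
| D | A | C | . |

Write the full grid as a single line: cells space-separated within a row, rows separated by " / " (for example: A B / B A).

C B D A / A D B C / B C A D / D A C B

(r1,c1) = C
(r1,c3) = D
(r1,c4) = A
(r2,c1) = A
(r2,c2) = D
(r3,c4) = D
(r4,c4) = B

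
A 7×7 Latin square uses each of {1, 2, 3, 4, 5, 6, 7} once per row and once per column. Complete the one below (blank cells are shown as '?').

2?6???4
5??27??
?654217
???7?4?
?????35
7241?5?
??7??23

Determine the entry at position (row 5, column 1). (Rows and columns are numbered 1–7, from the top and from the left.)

Cell (r1,c6): row 1 has {2,4,6}; column 6 has {1,2,3,4,5} → 7.
Cell (r2,c6): row 2 has {2,5,7}; column 6 has {1,2,3,4,5,7} → 6.
Cell (r2,c7): row 2 has {2,5,6,7}; column 7 has {3,4,5,7} → 1.
Cell (r3,c1): row 3 has {1,2,4,5,6,7}; column 1 has {2,5,7} → 3.
Cell (r5,c4): row 5 has {3,5}; column 4 has {1,2,4,7} → 6.
Cell (r6,c7): row 6 has {1,2,4,5,7}; column 7 has {1,3,4,5,7} → 6.
Cell (r7,c4): row 7 has {2,3,7}; column 4 has {1,2,4,6,7} → 5.
Cell (r1,c4): row 1 has {2,4,6,7}; column 4 has {1,2,4,5,6,7} → 3.
Cell (r2,c3): row 2 has {1,2,5,6,7}; column 3 has {4,5,6,7} → 3.
Cell (r4,c7): row 4 has {4,7}; column 7 has {1,3,4,5,6,7} → 2.
Cell (r6,c5): row 6 has {1,2,4,5,6,7}; column 5 has {2,7} → 3.
Cell (r2,c2): row 2 has {1,2,3,5,6,7}; column 2 has {2,6} → 4.
Cell (r4,c3): row 4 has {2,4,7}; column 3 has {3,4,5,6,7} → 1.
Cell (r5,c3): row 5 has {3,5,6}; column 3 has {1,3,4,5,6,7} → 2.
Cell (r7,c2): row 7 has {2,3,5,7}; column 2 has {2,4,6} → 1.
Cell (r1,c2): row 1 has {2,3,4,6,7}; column 2 has {1,2,4,6} → 5.
Cell (r1,c5): row 1 has {2,3,4,5,6,7}; column 5 has {2,3,7} → 1.
Cell (r4,c1): row 4 has {1,2,4,7}; column 1 has {2,3,5,7} → 6.
Cell (r4,c2): row 4 has {1,2,4,6,7}; column 2 has {1,2,4,5,6} → 3.
Cell (r4,c5): row 4 has {1,2,3,4,6,7}; column 5 has {1,2,3,7} → 5.
Cell (r5,c2): row 5 has {2,3,5,6}; column 2 has {1,2,3,4,5,6} → 7.
Cell (r5,c5): row 5 has {2,3,5,6,7}; column 5 has {1,2,3,5,7} → 4.
Cell (r7,c1): row 7 has {1,2,3,5,7}; column 1 has {2,3,5,6,7} → 4.
Cell (r7,c5): row 7 has {1,2,3,4,5,7}; column 5 has {1,2,3,4,5,7} → 6.
Cell (r5,c1): row 5 has {2,3,4,5,6,7}; column 1 has {2,3,4,5,6,7} → 1.

1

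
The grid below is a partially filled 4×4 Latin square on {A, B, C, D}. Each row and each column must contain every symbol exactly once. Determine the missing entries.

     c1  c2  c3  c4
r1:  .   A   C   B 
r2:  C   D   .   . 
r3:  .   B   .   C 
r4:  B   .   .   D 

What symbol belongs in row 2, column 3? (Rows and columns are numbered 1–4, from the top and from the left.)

(r1,c1) = D
(r2,c4) = A
(r3,c1) = A
(r3,c3) = D
(r4,c2) = C
(r4,c3) = A
(r2,c3) = B

B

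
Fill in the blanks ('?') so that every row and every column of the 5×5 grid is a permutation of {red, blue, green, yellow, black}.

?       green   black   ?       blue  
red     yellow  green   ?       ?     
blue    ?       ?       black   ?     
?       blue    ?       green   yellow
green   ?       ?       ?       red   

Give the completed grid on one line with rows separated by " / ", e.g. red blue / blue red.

yellow green black red blue / red yellow green blue black / blue red yellow black green / black blue red green yellow / green black blue yellow red

(r1,c1) = yellow
(r1,c4) = red
(r2,c4) = blue
(r2,c5) = black
(r3,c2) = red
(r3,c3) = yellow
(r3,c5) = green
(r4,c1) = black
(r4,c3) = red
(r5,c2) = black
(r5,c3) = blue
(r5,c4) = yellow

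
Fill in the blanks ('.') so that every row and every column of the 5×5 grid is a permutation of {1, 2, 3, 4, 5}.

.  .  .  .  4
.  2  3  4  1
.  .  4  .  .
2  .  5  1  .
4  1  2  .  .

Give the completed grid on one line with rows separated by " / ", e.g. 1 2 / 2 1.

(r1,c3) = 1
(r2,c1) = 5
(r4,c5) = 3
(r5,c5) = 5
(r1,c1) = 3
(r1,c2) = 5
(r1,c4) = 2
(r3,c1) = 1
(r3,c2) = 3
(r3,c4) = 5
(r3,c5) = 2
(r4,c2) = 4
(r5,c4) = 3

3 5 1 2 4 / 5 2 3 4 1 / 1 3 4 5 2 / 2 4 5 1 3 / 4 1 2 3 5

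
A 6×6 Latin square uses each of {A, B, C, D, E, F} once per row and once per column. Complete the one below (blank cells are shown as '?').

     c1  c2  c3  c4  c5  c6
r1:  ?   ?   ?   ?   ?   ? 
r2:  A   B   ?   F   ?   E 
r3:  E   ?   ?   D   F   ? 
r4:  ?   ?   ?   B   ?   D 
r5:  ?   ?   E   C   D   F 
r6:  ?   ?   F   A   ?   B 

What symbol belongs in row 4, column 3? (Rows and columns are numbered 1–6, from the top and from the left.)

C

(r1,c4) = E
(r2,c5) = C
(r5,c1) = B
(r5,c2) = A
(r6,c5) = E
(r2,c3) = D
(r3,c2) = C
(r3,c6) = A
(r4,c5) = A
(r6,c2) = D
(r1,c2) = F
(r1,c5) = B
(r1,c6) = C
(r3,c3) = B
(r4,c2) = E
(r4,c3) = C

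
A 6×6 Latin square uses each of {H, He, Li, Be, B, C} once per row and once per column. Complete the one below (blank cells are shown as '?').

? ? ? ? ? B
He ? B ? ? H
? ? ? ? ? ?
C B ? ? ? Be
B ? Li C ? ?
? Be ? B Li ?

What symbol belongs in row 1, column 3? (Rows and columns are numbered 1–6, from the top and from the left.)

Be

(r5,c6) = He
(r6,c1) = H
(r6,c6) = C
(r3,c6) = Li
(r5,c2) = H
(r5,c5) = Be
(r6,c3) = He
(r2,c5) = C
(r3,c1) = Be
(r4,c3) = H
(r4,c5) = He
(r1,c1) = Li
(r1,c5) = H
(r2,c2) = Li
(r2,c4) = Be
(r3,c3) = C
(r3,c5) = B
(r4,c4) = Li
(r1,c3) = Be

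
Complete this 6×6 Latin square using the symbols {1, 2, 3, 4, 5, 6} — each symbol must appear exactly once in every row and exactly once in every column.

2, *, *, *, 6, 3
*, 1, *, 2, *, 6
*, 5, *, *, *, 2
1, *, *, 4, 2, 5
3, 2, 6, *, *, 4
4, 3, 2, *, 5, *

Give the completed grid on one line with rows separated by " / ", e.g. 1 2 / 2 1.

row 1 has {2,3,6}; column 2 has {1,2,3,5} — only 4 is left for (r1,c2).
row 2 has {1,2,6}; column 1 has {1,2,3,4} — only 5 is left for (r2,c1).
row 3 has {2,5}; column 1 has {1,2,3,4,5} — only 6 is left for (r3,c1).
row 4 has {1,2,4,5}; column 2 has {1,2,3,4,5} — only 6 is left for (r4,c2).
row 4 has {1,2,4,5,6}; column 3 has {2,6} — only 3 is left for (r4,c3).
row 5 has {2,3,4,6}; column 5 has {2,5,6} — only 1 is left for (r5,c5).
row 6 has {2,3,4,5}; column 6 has {2,3,4,5,6} — only 1 is left for (r6,c6).
row 2 has {1,2,5,6}; column 3 has {2,3,6} — only 4 is left for (r2,c3).
row 2 has {1,2,4,5,6}; column 5 has {1,2,5,6} — only 3 is left for (r2,c5).
row 3 has {2,5,6}; column 3 has {2,3,4,6} — only 1 is left for (r3,c3).
row 3 has {1,2,5,6}; column 4 has {2,4} — only 3 is left for (r3,c4).
row 3 has {1,2,3,5,6}; column 5 has {1,2,3,5,6} — only 4 is left for (r3,c5).
row 5 has {1,2,3,4,6}; column 4 has {2,3,4} — only 5 is left for (r5,c4).
row 6 has {1,2,3,4,5}; column 4 has {2,3,4,5} — only 6 is left for (r6,c4).
row 1 has {2,3,4,6}; column 3 has {1,2,3,4,6} — only 5 is left for (r1,c3).
row 1 has {2,3,4,5,6}; column 4 has {2,3,4,5,6} — only 1 is left for (r1,c4).

2 4 5 1 6 3 / 5 1 4 2 3 6 / 6 5 1 3 4 2 / 1 6 3 4 2 5 / 3 2 6 5 1 4 / 4 3 2 6 5 1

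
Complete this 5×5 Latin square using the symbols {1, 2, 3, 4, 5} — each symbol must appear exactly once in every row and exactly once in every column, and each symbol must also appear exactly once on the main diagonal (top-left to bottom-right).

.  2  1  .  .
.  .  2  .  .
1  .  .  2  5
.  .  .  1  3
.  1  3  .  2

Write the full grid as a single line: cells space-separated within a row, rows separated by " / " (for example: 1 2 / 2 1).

3 2 1 5 4 / 4 5 2 3 1 / 1 3 4 2 5 / 2 4 5 1 3 / 5 1 3 4 2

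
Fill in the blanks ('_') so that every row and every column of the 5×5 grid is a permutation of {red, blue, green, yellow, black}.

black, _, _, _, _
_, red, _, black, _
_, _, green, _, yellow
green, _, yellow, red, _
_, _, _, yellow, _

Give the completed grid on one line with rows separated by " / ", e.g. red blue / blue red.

black yellow red green blue / yellow red blue black green / red black green blue yellow / green blue yellow red black / blue green black yellow red

(r2,c3) = blue
(r2,c5) = green
(r3,c4) = blue
(r1,c3) = red
(r1,c4) = green
(r1,c5) = blue
(r2,c1) = yellow
(r3,c1) = red
(r3,c2) = black
(r4,c2) = blue
(r4,c5) = black
(r5,c1) = blue
(r5,c2) = green
(r5,c3) = black
(r5,c5) = red
(r1,c2) = yellow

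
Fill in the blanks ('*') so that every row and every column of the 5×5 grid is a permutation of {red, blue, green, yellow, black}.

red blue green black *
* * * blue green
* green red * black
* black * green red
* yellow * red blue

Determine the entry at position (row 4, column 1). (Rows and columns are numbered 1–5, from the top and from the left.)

yellow

(r1,c5) = yellow
(r2,c2) = red
(r3,c4) = yellow
(r5,c3) = black
(r2,c3) = yellow
(r3,c1) = blue
(r4,c1) = yellow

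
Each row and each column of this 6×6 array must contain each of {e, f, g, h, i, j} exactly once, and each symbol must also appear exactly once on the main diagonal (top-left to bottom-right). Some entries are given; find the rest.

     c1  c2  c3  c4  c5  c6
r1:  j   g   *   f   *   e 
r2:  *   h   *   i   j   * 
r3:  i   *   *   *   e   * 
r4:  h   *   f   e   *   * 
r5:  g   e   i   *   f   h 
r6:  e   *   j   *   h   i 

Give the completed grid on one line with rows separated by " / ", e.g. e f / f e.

j g h f i e / f h e i j g / i j g h e f / h i f e g j / g e i j f h / e f j g h i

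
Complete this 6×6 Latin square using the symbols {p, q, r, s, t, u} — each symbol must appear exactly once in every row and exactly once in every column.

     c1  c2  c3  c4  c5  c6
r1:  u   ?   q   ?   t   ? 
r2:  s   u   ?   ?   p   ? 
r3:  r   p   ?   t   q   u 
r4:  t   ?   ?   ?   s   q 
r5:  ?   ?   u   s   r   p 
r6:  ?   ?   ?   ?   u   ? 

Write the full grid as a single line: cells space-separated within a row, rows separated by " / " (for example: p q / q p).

u s q p t r / s u r q p t / r p s t q u / t r p u s q / q t u s r p / p q t r u s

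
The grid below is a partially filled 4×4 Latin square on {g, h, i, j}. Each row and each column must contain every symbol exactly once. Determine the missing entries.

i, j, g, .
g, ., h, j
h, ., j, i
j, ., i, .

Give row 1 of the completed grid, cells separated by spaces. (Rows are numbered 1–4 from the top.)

i j g h

(r1,c4): row 1 has {g,i,j}; column 4 has {i,j}, so it must be h.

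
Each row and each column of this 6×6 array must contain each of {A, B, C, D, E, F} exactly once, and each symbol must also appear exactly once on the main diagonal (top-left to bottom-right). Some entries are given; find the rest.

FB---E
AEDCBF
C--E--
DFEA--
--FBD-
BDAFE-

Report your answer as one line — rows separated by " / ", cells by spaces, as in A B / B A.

(r1,c3): row 1 has {B,E,F}; column 3 has {A,D,E,F}, so it must be C.
(r1,c4): row 1 has {B,C,E,F}; column 4 has {A,B,C,E,F}, so it must be D.
(r1,c5): row 1 has {B,C,D,E,F}; column 5 has {B,D,E}, so it must be A.
(r3,c2): row 3 has {C,E}; column 2 has {B,D,E,F}, so it must be A.
(r3,c3): row 3 has {A,C,E}; column 3 has {A,C,D,E,F}; the diagonal has {A,D,E,F}, so it must be B.
(r3,c5): row 3 has {A,B,C,E}; column 5 has {A,B,D,E}, so it must be F.
(r3,c6): row 3 has {A,B,C,E,F}; column 6 has {E,F}, so it must be D.
(r4,c5): row 4 has {A,D,E,F}; column 5 has {A,B,D,E,F}, so it must be C.
(r4,c6): row 4 has {A,C,D,E,F}; column 6 has {D,E,F}, so it must be B.
(r5,c1): row 5 has {B,D,F}; column 1 has {A,B,C,D,F}, so it must be E.
(r5,c2): row 5 has {B,D,E,F}; column 2 has {A,B,D,E,F}, so it must be C.
(r5,c6): row 5 has {B,C,D,E,F}; column 6 has {B,D,E,F}, so it must be A.
(r6,c6): row 6 has {A,B,D,E,F}; column 6 has {A,B,D,E,F}; the diagonal has {A,B,D,E,F}, so it must be C.

F B C D A E / A E D C B F / C A B E F D / D F E A C B / E C F B D A / B D A F E C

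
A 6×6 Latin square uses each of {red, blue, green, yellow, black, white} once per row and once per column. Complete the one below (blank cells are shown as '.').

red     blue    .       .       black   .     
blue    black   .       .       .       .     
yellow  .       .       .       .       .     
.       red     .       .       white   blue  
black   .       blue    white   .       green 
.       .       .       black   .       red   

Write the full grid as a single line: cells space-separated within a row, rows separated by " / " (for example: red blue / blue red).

row 4 has {red,blue,white}; column 1 has {red,blue,yellow,black} — only green is left for (r4,c1).
row 4 has {red,blue,green,white}; column 4 has {black,white} — only yellow is left for (r4,c4).
row 5 has {blue,green,black,white}; column 2 has {red,blue,black} — only yellow is left for (r5,c2).
row 5 has {blue,green,yellow,black,white}; column 5 has {black,white} — only red is left for (r5,c5).
row 6 has {red,black}; column 1 has {red,blue,green,yellow,black} — only white is left for (r6,c1).
row 6 has {red,black,white}; column 2 has {red,blue,yellow,black} — only green is left for (r6,c2).
row 6 has {red,green,black,white}; column 3 has {blue} — only yellow is left for (r6,c3).
row 6 has {red,green,yellow,black,white}; column 5 has {red,black,white} — only blue is left for (r6,c5).
row 1 has {red,blue,black}; column 4 has {yellow,black,white} — only green is left for (r1,c4).
row 2 has {blue,black}; column 4 has {green,yellow,black,white} — only red is left for (r2,c4).
row 3 has {yellow}; column 2 has {red,blue,green,yellow,black} — only white is left for (r3,c2).
row 3 has {yellow,white}; column 4 has {red,green,yellow,black,white} — only blue is left for (r3,c4).
row 3 has {blue,yellow,white}; column 5 has {red,blue,black,white} — only green is left for (r3,c5).
row 3 has {blue,green,yellow,white}; column 6 has {red,blue,green} — only black is left for (r3,c6).
row 4 has {red,blue,green,yellow,white}; column 3 has {blue,yellow} — only black is left for (r4,c3).
row 1 has {red,blue,green,black}; column 3 has {blue,yellow,black} — only white is left for (r1,c3).
row 1 has {red,blue,green,black,white}; column 6 has {red,blue,green,black} — only yellow is left for (r1,c6).
row 2 has {red,blue,black}; column 3 has {blue,yellow,black,white} — only green is left for (r2,c3).
row 2 has {red,blue,green,black}; column 5 has {red,blue,green,black,white} — only yellow is left for (r2,c5).
row 2 has {red,blue,green,yellow,black}; column 6 has {red,blue,green,yellow,black} — only white is left for (r2,c6).
row 3 has {blue,green,yellow,black,white}; column 3 has {blue,green,yellow,black,white} — only red is left for (r3,c3).

red blue white green black yellow / blue black green red yellow white / yellow white red blue green black / green red black yellow white blue / black yellow blue white red green / white green yellow black blue red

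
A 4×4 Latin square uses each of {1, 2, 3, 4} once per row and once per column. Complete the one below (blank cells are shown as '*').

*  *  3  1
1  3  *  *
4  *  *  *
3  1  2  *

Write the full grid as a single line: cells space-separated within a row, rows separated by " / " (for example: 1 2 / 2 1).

(r1,c1) = 2
(r1,c2) = 4
(r2,c3) = 4
(r2,c4) = 2
(r3,c2) = 2
(r3,c3) = 1
(r3,c4) = 3
(r4,c4) = 4

2 4 3 1 / 1 3 4 2 / 4 2 1 3 / 3 1 2 4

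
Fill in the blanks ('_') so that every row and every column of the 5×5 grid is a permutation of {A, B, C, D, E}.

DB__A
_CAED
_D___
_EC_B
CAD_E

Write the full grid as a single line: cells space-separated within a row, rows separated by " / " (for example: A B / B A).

(r1,c3) = E
(r1,c4) = C
(r2,c1) = B
(r3,c3) = B
(r3,c4) = A
(r3,c5) = C
(r4,c1) = A
(r4,c4) = D
(r5,c4) = B
(r3,c1) = E

D B E C A / B C A E D / E D B A C / A E C D B / C A D B E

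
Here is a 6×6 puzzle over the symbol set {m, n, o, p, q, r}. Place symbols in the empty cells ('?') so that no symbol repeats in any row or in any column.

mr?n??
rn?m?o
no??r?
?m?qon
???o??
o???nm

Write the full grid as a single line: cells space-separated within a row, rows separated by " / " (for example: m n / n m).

m r o n q p / r n q m p o / n o m p r q / p m r q o n / q p n o m r / o q p r n m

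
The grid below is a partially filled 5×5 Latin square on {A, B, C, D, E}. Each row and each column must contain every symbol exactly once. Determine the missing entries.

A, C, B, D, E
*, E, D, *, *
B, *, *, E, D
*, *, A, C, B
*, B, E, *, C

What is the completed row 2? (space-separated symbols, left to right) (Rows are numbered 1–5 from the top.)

C E D B A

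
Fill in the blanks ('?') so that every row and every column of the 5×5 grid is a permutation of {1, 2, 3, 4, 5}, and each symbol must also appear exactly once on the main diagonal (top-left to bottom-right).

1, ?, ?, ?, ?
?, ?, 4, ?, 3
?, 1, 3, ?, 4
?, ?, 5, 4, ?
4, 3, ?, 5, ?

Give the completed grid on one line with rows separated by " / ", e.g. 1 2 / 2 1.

1 4 2 3 5 / 2 5 4 1 3 / 5 1 3 2 4 / 3 2 5 4 1 / 4 3 1 5 2

Cell (r1,c3): row 1 has {1}; column 3 has {3,4,5} → 2.
Cell (r1,c4): row 1 has {1,2}; column 4 has {4,5} → 3.
Cell (r1,c5): row 1 has {1,2,3}; column 5 has {3,4} → 5.
Cell (r3,c4): row 3 has {1,3,4}; column 4 has {3,4,5} → 2.
Cell (r4,c2): row 4 has {4,5}; column 2 has {1,3} → 2.
Cell (r4,c5): row 4 has {2,4,5}; column 5 has {3,4,5} → 1.
Cell (r5,c3): row 5 has {3,4,5}; column 3 has {2,3,4,5} → 1.
Cell (r5,c5): row 5 has {1,3,4,5}; column 5 has {1,3,4,5}; the diagonal has {1,3,4} → 2.
Cell (r1,c2): row 1 has {1,2,3,5}; column 2 has {1,2,3} → 4.
Cell (r2,c2): row 2 has {3,4}; column 2 has {1,2,3,4}; the diagonal has {1,2,3,4} → 5.
Cell (r2,c4): row 2 has {3,4,5}; column 4 has {2,3,4,5} → 1.
Cell (r3,c1): row 3 has {1,2,3,4}; column 1 has {1,4} → 5.
Cell (r4,c1): row 4 has {1,2,4,5}; column 1 has {1,4,5} → 3.
Cell (r2,c1): row 2 has {1,3,4,5}; column 1 has {1,3,4,5} → 2.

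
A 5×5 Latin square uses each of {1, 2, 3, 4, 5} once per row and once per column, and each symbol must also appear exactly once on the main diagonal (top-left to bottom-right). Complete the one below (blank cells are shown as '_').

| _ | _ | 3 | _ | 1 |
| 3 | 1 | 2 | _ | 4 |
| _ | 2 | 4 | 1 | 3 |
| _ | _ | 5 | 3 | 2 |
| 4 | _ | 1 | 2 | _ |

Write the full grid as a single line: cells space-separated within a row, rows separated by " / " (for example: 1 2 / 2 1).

2 5 3 4 1 / 3 1 2 5 4 / 5 2 4 1 3 / 1 4 5 3 2 / 4 3 1 2 5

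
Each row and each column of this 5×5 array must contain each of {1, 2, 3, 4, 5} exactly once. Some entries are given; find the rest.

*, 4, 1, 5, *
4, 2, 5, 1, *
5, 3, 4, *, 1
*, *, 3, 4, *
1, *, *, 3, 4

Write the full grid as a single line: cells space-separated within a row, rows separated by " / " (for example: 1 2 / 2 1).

3 4 1 5 2 / 4 2 5 1 3 / 5 3 4 2 1 / 2 1 3 4 5 / 1 5 2 3 4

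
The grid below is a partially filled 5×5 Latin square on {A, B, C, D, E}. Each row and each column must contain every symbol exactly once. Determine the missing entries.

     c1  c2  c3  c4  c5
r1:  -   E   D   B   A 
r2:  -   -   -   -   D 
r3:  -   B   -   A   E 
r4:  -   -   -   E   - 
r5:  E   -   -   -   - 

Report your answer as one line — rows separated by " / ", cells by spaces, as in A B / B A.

At row 1, column 1: row 1 has {A,B,D,E}; column 1 has {E}; that leaves C.
At row 2, column 4: row 2 has {D}; column 4 has {A,B,E}; that leaves C.
At row 3, column 1: row 3 has {A,B,E}; column 1 has {C,E}; that leaves D.
At row 3, column 3: row 3 has {A,B,D,E}; column 3 has {D}; that leaves C.
At row 5, column 4: row 5 has {E}; column 4 has {A,B,C,E}; that leaves D.
At row 2, column 2: row 2 has {C,D}; column 2 has {B,E}; that leaves A.
At row 5, column 2: row 5 has {D,E}; column 2 has {A,B,E}; that leaves C.
At row 5, column 5: row 5 has {C,D,E}; column 5 has {A,D,E}; that leaves B.
At row 2, column 1: row 2 has {A,C,D}; column 1 has {C,D,E}; that leaves B.
At row 2, column 3: row 2 has {A,B,C,D}; column 3 has {C,D}; that leaves E.
At row 4, column 1: row 4 has {E}; column 1 has {B,C,D,E}; that leaves A.
At row 4, column 2: row 4 has {A,E}; column 2 has {A,B,C,E}; that leaves D.
At row 4, column 3: row 4 has {A,D,E}; column 3 has {C,D,E}; that leaves B.
At row 4, column 5: row 4 has {A,B,D,E}; column 5 has {A,B,D,E}; that leaves C.
At row 5, column 3: row 5 has {B,C,D,E}; column 3 has {B,C,D,E}; that leaves A.

C E D B A / B A E C D / D B C A E / A D B E C / E C A D B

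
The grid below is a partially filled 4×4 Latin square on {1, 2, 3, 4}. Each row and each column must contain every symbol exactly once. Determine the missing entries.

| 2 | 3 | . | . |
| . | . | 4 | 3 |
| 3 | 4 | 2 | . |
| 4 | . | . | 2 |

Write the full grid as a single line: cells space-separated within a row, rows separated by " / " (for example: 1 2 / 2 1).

2 3 1 4 / 1 2 4 3 / 3 4 2 1 / 4 1 3 2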